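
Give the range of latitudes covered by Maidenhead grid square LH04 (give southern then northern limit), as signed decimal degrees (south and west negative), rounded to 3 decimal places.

-16.000, -15.000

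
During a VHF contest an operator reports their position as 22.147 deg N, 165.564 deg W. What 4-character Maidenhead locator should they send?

AL72

Shift to the Maidenhead origin (180°W, 90°S): lon 14.44, lat 112.15.
Field: lon ⌊14.44/20⌋ = 0 → A; lat ⌊112.15/10⌋ = 11 → L.
Square: lon ⌊14.44/2⌋ = 7; lat ⌊2.15/1⌋ = 2.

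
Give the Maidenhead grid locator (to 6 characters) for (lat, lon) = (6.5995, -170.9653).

AJ46mo

Shift to the Maidenhead origin (180°W, 90°S): lon 9.0347, lat 96.5995.
Field (20°×10°, letters A–R): lon ⌊9.0347/20⌋ = 0 → A; lat ⌊96.5995/10⌋ = 9 → J.
Square (2°×1°, digits 0–9): lon ⌊9.0347/2⌋ = 4; lat ⌊6.5995/1⌋ = 6.
Subsquare (5′×2.5′, letters a–x): lon ⌊1.0347/0.0833333⌋ = 12 → m; lat ⌊0.5995/0.0416667⌋ = 14 → o.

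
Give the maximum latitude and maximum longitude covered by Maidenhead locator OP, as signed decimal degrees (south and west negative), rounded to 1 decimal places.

Field O=14, P=15: +14·20° lon, +15·10° lat → SW at lon 100°, lat 60°.
Cell spans 20° lon × 10° lat. NE corner is SW corner plus one full cell.
latitude 70.0, longitude 120.0.

70.0, 120.0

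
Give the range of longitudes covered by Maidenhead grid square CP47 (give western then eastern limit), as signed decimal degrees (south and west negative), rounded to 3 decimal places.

Field C=2, P=15: +2·20° lon, +15·10° lat → SW at lon -140°, lat 60°.
Square 4, 7: +4·2° lon, +7·1° lat → SW at lon -132°, lat 67°.
Cell spans 2° lon × 1° lat.
west -132.000, east -130.000.

-132.000, -130.000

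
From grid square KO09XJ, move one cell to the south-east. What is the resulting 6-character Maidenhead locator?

Longitude subsquare x = 23; +1 → 24, wraps to 0 = a, carry into square.
Longitude square 0; +1 → 1.
Latitude subsquare j = 9; −1 → 8 = i.

KO19ai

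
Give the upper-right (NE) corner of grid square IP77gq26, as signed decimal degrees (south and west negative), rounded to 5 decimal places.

67.69583, -5.47500

Field I=8, P=15: +8·20° lon, +15·10° lat → SW at lon -20°, lat 60°.
Square 7, 7: +7·2° lon, +7·1° lat → SW at lon -6°, lat 67°.
Subsquare g=6, q=16: +6·0.0833333° lon, +16·0.0416667° lat → SW at lon -5.5°, lat 67.6667°.
Extended square 2, 6: +2·0.00833333° lon, +6·0.00416667° lat → SW at lon -5.48333°, lat 67.6917°.
Cell spans 0.00833333° lon × 0.00416667° lat. NE corner is SW corner plus one full cell.
latitude 67.69583, longitude -5.47500.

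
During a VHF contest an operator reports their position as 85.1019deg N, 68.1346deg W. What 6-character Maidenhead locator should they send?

Add 180° to longitude and 90° to latitude: 111.8654, 175.1019.
Field: lon ⌊111.8654/20⌋ = 5 → F; lat ⌊175.1019/10⌋ = 17 → R.
Square: lon ⌊11.8654/2⌋ = 5; lat ⌊5.1019/1⌋ = 5.
Subsquare: lon ⌊1.8654/0.0833333⌋ = 22 → w; lat ⌊0.1019/0.0416667⌋ = 2 → c.

FR55wc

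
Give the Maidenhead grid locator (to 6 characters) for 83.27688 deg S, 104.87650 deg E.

OA26kr

Offset from 180°W / 90°S: lon 284.8765°, lat 6.7231°.
Field (20°×10°, letters A–R): lon ⌊284.8765/20⌋ = 14 → O; lat ⌊6.7231/10⌋ = 0 → A.
Square (2°×1°, digits 0–9): lon ⌊4.8765/2⌋ = 2; lat ⌊6.7231/1⌋ = 6.
Subsquare (5′×2.5′, letters a–x): lon ⌊0.8765/0.0833333⌋ = 10 → k; lat ⌊0.7231/0.0416667⌋ = 17 → r.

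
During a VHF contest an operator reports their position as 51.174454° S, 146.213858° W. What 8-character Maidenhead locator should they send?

BD68vt48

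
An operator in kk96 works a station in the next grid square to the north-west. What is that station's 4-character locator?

KK87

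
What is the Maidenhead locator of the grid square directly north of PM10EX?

PM11ea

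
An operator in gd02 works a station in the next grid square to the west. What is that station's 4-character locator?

FD92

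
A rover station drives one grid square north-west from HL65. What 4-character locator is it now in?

HL56

Longitude square 6; −1 → 5.
Latitude square 5; +1 → 6.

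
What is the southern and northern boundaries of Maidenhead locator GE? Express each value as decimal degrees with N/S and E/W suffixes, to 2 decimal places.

50.00° S, 40.00° S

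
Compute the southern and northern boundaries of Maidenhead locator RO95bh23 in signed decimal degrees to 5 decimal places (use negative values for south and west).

Field R=17, O=14: +17·20° lon, +14·10° lat → SW at lon 160°, lat 50°.
Square 9, 5: +9·2° lon, +5·1° lat → SW at lon 178°, lat 55°.
Subsquare b=1, h=7: +1·0.0833333° lon, +7·0.0416667° lat → SW at lon 178.083°, lat 55.2917°.
Extended square 2, 3: +2·0.00833333° lon, +3·0.00416667° lat → SW at lon 178.1°, lat 55.3042°.
Cell spans 0.00833333° lon × 0.00416667° lat.
south 55.30417, north 55.30833.

55.30417, 55.30833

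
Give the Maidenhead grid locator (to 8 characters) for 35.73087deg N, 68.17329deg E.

Add 180° to longitude and 90° to latitude: 248.17329, 125.73087.
Field: 248.17329/20 → 12 → M, 125.73087/10 → 12 → M; chars MM.
Square: 8.17329/2 → 4, 5.73087/1 → 5; chars 45.
Subsquare: 0.17329/0.0833333 → 2 → c, 0.73087/0.0416667 → 17 → r; chars cr.
Extended square: 0.00662/0.00833333 → 0, 0.02254/0.00416667 → 5; chars 05.

MM45cr05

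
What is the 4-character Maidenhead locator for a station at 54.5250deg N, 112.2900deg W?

DO34

Add 180° to longitude and 90° to latitude: 67.71, 144.53.
Field: 67.71/20 → 3 → D, 144.53/10 → 14 → O; chars DO.
Square: 7.71/2 → 3, 4.53/1 → 4; chars 34.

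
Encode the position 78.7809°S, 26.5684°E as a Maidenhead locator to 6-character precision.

KB31gf

Offset from 180°W / 90°S: lon 206.5684°, lat 11.2191°.
Field (20°×10°, letters A–R): 206.5684/20 → 10 → K, 11.2191/10 → 1 → B; chars KB.
Square (2°×1°, digits 0–9): 6.5684/2 → 3, 1.2191/1 → 1; chars 31.
Subsquare (5′×2.5′, letters a–x): 0.5684/0.0833333 → 6 → g, 0.2191/0.0416667 → 5 → f; chars gf.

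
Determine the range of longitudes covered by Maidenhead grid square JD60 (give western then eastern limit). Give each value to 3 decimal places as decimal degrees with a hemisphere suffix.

12.000° E, 14.000° E

Field J=9, D=3: +9·20° lon, +3·10° lat → SW at lon 0°, lat -60°.
Square 6, 0: +6·2° lon, +0·1° lat → SW at lon 12°, lat -60°.
Cell spans 2° lon × 1° lat.
west 12.000° E, east 14.000° E.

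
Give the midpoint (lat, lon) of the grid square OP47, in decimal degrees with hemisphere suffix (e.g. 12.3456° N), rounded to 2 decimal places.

67.50° N, 109.00° E

Field O=14, P=15: +14·20° lon, +15·10° lat → SW at lon 100°, lat 60°.
Square 4, 7: +4·2° lon, +7·1° lat → SW at lon 108°, lat 67°.
Cell spans 2° lon × 1° lat. Centre is SW corner plus half of each.
latitude 67.50° N, longitude 109.00° E.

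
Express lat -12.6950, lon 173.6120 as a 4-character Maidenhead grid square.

Shift to the Maidenhead origin (180°W, 90°S): lon 353.61, lat 77.31.
Field: lon ⌊353.61/20⌋ = 17 → R; lat ⌊77.31/10⌋ = 7 → H.
Square: lon ⌊13.61/2⌋ = 6; lat ⌊7.31/1⌋ = 7.

RH67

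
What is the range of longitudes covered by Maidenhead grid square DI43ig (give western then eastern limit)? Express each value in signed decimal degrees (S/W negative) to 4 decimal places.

-111.3333, -111.2500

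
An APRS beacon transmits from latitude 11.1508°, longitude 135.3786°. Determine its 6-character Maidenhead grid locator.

PK71qd

Add 180° to longitude and 90° to latitude: 315.3786, 101.1508.
Field (20°×10°, letters A–R): lon ⌊315.3786/20⌋ = 15 → P; lat ⌊101.1508/10⌋ = 10 → K.
Square (2°×1°, digits 0–9): lon ⌊15.3786/2⌋ = 7; lat ⌊1.1508/1⌋ = 1.
Subsquare (5′×2.5′, letters a–x): lon ⌊1.3786/0.0833333⌋ = 16 → q; lat ⌊0.1508/0.0416667⌋ = 3 → d.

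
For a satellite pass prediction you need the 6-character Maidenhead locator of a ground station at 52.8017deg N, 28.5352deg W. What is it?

Shift to the Maidenhead origin (180°W, 90°S): lon 151.4648, lat 142.8017.
Field: lon ⌊151.4648/20⌋ = 7 → H; lat ⌊142.8017/10⌋ = 14 → O.
Square: lon ⌊11.4648/2⌋ = 5; lat ⌊2.8017/1⌋ = 2.
Subsquare: lon ⌊1.4648/0.0833333⌋ = 17 → r; lat ⌊0.8017/0.0416667⌋ = 19 → t.

HO52rt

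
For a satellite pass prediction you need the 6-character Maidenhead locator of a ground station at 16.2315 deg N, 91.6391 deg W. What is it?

Add 180° to longitude and 90° to latitude: 88.3609, 106.2315.
Field: 88.3609/20 → 4 → E, 106.2315/10 → 10 → K; chars EK.
Square: 8.3609/2 → 4, 6.2315/1 → 6; chars 46.
Subsquare: 0.3609/0.0833333 → 4 → e, 0.2315/0.0416667 → 5 → f; chars ef.

EK46ef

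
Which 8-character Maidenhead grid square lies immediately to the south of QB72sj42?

Latitude extended square 2; −1 → 1.
The longitude characters are unchanged.

QB72sj41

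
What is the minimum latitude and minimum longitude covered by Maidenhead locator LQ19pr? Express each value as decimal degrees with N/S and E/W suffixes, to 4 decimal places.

Field L=11, Q=16: +11·20° lon, +16·10° lat → SW at lon 40°, lat 70°.
Square 1, 9: +1·2° lon, +9·1° lat → SW at lon 42°, lat 79°.
Subsquare p=15, r=17: +15·0.0833333° lon, +17·0.0416667° lat → SW at lon 43.25°, lat 79.7083°.
latitude 79.7083° N, longitude 43.2500° E.

79.7083° N, 43.2500° E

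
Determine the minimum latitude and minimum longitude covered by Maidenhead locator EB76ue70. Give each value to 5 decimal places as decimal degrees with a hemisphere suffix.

73.83333° S, 84.27500° W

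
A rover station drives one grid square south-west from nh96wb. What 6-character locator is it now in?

NH96va

Longitude subsquare w = 22; −1 → 21 = v.
Latitude subsquare b = 1; −1 → 0 = a.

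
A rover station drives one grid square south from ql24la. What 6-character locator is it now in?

Latitude subsquare a = 0; −1 → -1, wraps to 23 = x, carry into square.
Latitude square 4; −1 → 3.
The longitude characters are unchanged.

QL23lx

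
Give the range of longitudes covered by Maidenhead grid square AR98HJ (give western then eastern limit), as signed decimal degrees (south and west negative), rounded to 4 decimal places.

Field A=0, R=17: +0·20° lon, +17·10° lat → SW at lon -180°, lat 80°.
Square 9, 8: +9·2° lon, +8·1° lat → SW at lon -162°, lat 88°.
Subsquare h=7, j=9: +7·0.0833333° lon, +9·0.0416667° lat → SW at lon -161.417°, lat 88.375°.
Cell spans 0.0833333° lon × 0.0416667° lat.
west -161.4167, east -161.3333.

-161.4167, -161.3333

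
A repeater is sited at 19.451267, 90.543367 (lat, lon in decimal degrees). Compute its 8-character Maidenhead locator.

NK59gk58

Add 180° to longitude and 90° to latitude: 270.54337, 109.45127.
Field: lon ⌊270.54337/20⌋ = 13 → N; lat ⌊109.45127/10⌋ = 10 → K.
Square: lon ⌊10.54337/2⌋ = 5; lat ⌊9.45127/1⌋ = 9.
Subsquare: lon ⌊0.54337/0.0833333⌋ = 6 → g; lat ⌊0.45127/0.0416667⌋ = 10 → k.
Extended square: lon ⌊0.04337/0.00833333⌋ = 5; lat ⌊0.03460/0.00416667⌋ = 8.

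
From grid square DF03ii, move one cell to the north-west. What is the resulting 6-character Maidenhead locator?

Longitude subsquare i = 8; −1 → 7 = h.
Latitude subsquare i = 8; +1 → 9 = j.

DF03hj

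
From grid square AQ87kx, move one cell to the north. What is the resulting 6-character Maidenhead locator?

AQ88ka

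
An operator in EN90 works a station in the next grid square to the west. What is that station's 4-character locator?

EN80

Longitude square 9; −1 → 8.
The latitude characters are unchanged.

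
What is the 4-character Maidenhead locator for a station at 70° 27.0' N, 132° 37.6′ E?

PQ60

Shift to the Maidenhead origin (180°W, 90°S): lon 312.63, lat 160.45.
Field (20°×10°, letters A–R): lon ⌊312.63/20⌋ = 15 → P; lat ⌊160.45/10⌋ = 16 → Q.
Square (2°×1°, digits 0–9): lon ⌊12.63/2⌋ = 6; lat ⌊0.45/1⌋ = 0.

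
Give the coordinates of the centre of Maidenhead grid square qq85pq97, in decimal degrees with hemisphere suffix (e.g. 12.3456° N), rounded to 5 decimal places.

75.69792° N, 157.32917° E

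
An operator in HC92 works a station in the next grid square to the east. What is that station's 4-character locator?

Longitude square 9; +1 → 10, wraps to 0, carry into field.
Longitude field H = 7; +1 → 8 = I.
The latitude characters are unchanged.

IC02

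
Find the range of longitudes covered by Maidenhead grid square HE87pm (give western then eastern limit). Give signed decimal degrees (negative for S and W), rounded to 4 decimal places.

-22.7500, -22.6667

Field H=7, E=4: +7·20° lon, +4·10° lat → SW at lon -40°, lat -50°.
Square 8, 7: +8·2° lon, +7·1° lat → SW at lon -24°, lat -43°.
Subsquare p=15, m=12: +15·0.0833333° lon, +12·0.0416667° lat → SW at lon -22.75°, lat -42.5°.
Cell spans 0.0833333° lon × 0.0416667° lat.
west -22.7500, east -22.6667.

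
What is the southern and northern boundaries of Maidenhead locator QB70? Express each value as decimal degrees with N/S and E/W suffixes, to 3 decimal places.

80.000° S, 79.000° S

Field Q=16, B=1: +16·20° lon, +1·10° lat → SW at lon 140°, lat -80°.
Square 7, 0: +7·2° lon, +0·1° lat → SW at lon 154°, lat -80°.
Cell spans 2° lon × 1° lat.
south 80.000° S, north 79.000° S.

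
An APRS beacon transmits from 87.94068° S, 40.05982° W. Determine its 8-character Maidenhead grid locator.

GA92xb24

Shift to the Maidenhead origin (180°W, 90°S): lon 139.94018, lat 2.05932.
Field (20°×10°, letters A–R): 139.94018/20 → 6 → G, 2.05932/10 → 0 → A; chars GA.
Square (2°×1°, digits 0–9): 19.94018/2 → 9, 2.05932/1 → 2; chars 92.
Subsquare (5′×2.5′, letters a–x): 1.94018/0.0833333 → 23 → x, 0.05932/0.0416667 → 1 → b; chars xb.
Extended square (30″×15″, digits 0–9): 0.02351/0.00833333 → 2, 0.01765/0.00416667 → 4; chars 24.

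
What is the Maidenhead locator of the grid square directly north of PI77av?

PI77aw

Latitude subsquare v = 21; +1 → 22 = w.
The longitude characters are unchanged.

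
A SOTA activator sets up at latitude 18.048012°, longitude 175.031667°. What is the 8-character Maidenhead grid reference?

RK78mb31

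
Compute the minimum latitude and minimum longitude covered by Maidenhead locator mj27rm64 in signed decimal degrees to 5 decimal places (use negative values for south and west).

Field M=12, J=9: +12·20° lon, +9·10° lat → SW at lon 60°, lat 0°.
Square 2, 7: +2·2° lon, +7·1° lat → SW at lon 64°, lat 7°.
Subsquare r=17, m=12: +17·0.0833333° lon, +12·0.0416667° lat → SW at lon 65.4167°, lat 7.5°.
Extended square 6, 4: +6·0.00833333° lon, +4·0.00416667° lat → SW at lon 65.4667°, lat 7.51667°.
latitude 7.51667, longitude 65.46667.

7.51667, 65.46667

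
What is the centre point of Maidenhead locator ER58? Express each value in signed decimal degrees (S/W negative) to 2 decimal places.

88.50, -89.00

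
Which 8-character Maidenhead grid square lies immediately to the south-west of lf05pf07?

Longitude extended square 0; −1 → -1, wraps to 9, carry into subsquare.
Longitude subsquare p = 15; −1 → 14 = o.
Latitude extended square 7; −1 → 6.

LF05of96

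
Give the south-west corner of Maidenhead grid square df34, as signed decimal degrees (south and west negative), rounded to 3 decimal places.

Field D=3, F=5: +3·20° lon, +5·10° lat → SW at lon -120°, lat -40°.
Square 3, 4: +3·2° lon, +4·1° lat → SW at lon -114°, lat -36°.
latitude -36.000, longitude -114.000.

-36.000, -114.000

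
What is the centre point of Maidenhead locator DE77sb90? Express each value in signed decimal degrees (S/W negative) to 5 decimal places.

Field D=3, E=4: +3·20° lon, +4·10° lat → SW at lon -120°, lat -50°.
Square 7, 7: +7·2° lon, +7·1° lat → SW at lon -106°, lat -43°.
Subsquare s=18, b=1: +18·0.0833333° lon, +1·0.0416667° lat → SW at lon -104.5°, lat -42.9583°.
Extended square 9, 0: +9·0.00833333° lon, +0·0.00416667° lat → SW at lon -104.425°, lat -42.9583°.
Cell spans 0.00833333° lon × 0.00416667° lat. Centre is SW corner plus half of each.
latitude -42.95625, longitude -104.42083.

-42.95625, -104.42083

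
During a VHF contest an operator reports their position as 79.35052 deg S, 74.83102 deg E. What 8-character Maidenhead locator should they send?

Offset from 180°W / 90°S: lon 254.83102°, lat 10.64948°.
Field: 254.83102/20 → 12 → M, 10.64948/10 → 1 → B; chars MB.
Square: 14.83102/2 → 7, 0.64948/1 → 0; chars 70.
Subsquare: 0.83102/0.0833333 → 9 → j, 0.64948/0.0416667 → 15 → p; chars jp.
Extended square: 0.08102/0.00833333 → 9, 0.02448/0.00416667 → 5; chars 95.

MB70jp95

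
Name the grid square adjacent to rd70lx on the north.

RD71la

Latitude subsquare x = 23; +1 → 24, wraps to 0 = a, carry into square.
Latitude square 0; +1 → 1.
The longitude characters are unchanged.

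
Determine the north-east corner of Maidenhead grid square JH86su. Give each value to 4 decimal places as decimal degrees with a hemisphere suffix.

Field J=9, H=7: +9·20° lon, +7·10° lat → SW at lon 0°, lat -20°.
Square 8, 6: +8·2° lon, +6·1° lat → SW at lon 16°, lat -14°.
Subsquare s=18, u=20: +18·0.0833333° lon, +20·0.0416667° lat → SW at lon 17.5°, lat -13.1667°.
Cell spans 0.0833333° lon × 0.0416667° lat. NE corner is SW corner plus one full cell.
latitude 13.1250° S, longitude 17.5833° E.

13.1250° S, 17.5833° E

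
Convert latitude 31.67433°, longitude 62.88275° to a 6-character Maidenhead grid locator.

MM11kq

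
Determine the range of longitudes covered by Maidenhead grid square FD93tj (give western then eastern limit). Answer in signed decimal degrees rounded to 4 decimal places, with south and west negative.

Field F=5, D=3: +5·20° lon, +3·10° lat → SW at lon -80°, lat -60°.
Square 9, 3: +9·2° lon, +3·1° lat → SW at lon -62°, lat -57°.
Subsquare t=19, j=9: +19·0.0833333° lon, +9·0.0416667° lat → SW at lon -60.4167°, lat -56.625°.
Cell spans 0.0833333° lon × 0.0416667° lat.
west -60.4167, east -60.3333.

-60.4167, -60.3333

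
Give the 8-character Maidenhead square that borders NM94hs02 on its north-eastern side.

NM94hs13

Longitude extended square 0; +1 → 1.
Latitude extended square 2; +1 → 3.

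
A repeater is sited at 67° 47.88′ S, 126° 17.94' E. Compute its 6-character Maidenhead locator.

Shift to the Maidenhead origin (180°W, 90°S): lon 306.2990, lat 22.2020.
Field: 306.2990/20 → 15 → P, 22.2020/10 → 2 → C; chars PC.
Square: 6.2990/2 → 3, 2.2020/1 → 2; chars 32.
Subsquare: 0.2990/0.0833333 → 3 → d, 0.2020/0.0416667 → 4 → e; chars de.

PC32de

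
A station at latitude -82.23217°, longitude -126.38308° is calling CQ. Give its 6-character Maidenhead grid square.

CA67ts

Add 180° to longitude and 90° to latitude: 53.6169, 7.7678.
Field (20°×10°, letters A–R): 53.6169/20 → 2 → C, 7.7678/10 → 0 → A; chars CA.
Square (2°×1°, digits 0–9): 13.6169/2 → 6, 7.7678/1 → 7; chars 67.
Subsquare (5′×2.5′, letters a–x): 1.6169/0.0833333 → 19 → t, 0.7678/0.0416667 → 18 → s; chars ts.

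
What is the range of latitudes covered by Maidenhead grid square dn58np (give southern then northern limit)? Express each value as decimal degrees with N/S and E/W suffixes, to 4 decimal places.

48.6250° N, 48.6667° N

Field D=3, N=13: +3·20° lon, +13·10° lat → SW at lon -120°, lat 40°.
Square 5, 8: +5·2° lon, +8·1° lat → SW at lon -110°, lat 48°.
Subsquare n=13, p=15: +13·0.0833333° lon, +15·0.0416667° lat → SW at lon -108.917°, lat 48.625°.
Cell spans 0.0833333° lon × 0.0416667° lat.
south 48.6250° N, north 48.6667° N.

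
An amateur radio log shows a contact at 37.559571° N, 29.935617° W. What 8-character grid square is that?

Shift to the Maidenhead origin (180°W, 90°S): lon 150.06438, lat 127.55957.
Field (20°×10°, letters A–R): lon ⌊150.06438/20⌋ = 7 → H; lat ⌊127.55957/10⌋ = 12 → M.
Square (2°×1°, digits 0–9): lon ⌊10.06438/2⌋ = 5; lat ⌊7.55957/1⌋ = 7.
Subsquare (5′×2.5′, letters a–x): lon ⌊0.06438/0.0833333⌋ = 0 → a; lat ⌊0.55957/0.0416667⌋ = 13 → n.
Extended square (30″×15″, digits 0–9): lon ⌊0.06438/0.00833333⌋ = 7; lat ⌊0.01790/0.00416667⌋ = 4.

HM57an74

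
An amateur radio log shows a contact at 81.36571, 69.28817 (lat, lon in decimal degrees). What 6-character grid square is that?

MR41pi

Offset from 180°W / 90°S: lon 249.2882°, lat 171.3657°.
Field: lon ⌊249.2882/20⌋ = 12 → M; lat ⌊171.3657/10⌋ = 17 → R.
Square: lon ⌊9.2882/2⌋ = 4; lat ⌊1.3657/1⌋ = 1.
Subsquare: lon ⌊1.2882/0.0833333⌋ = 15 → p; lat ⌊0.3657/0.0416667⌋ = 8 → i.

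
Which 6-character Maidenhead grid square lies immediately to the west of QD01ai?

PD91xi

Longitude subsquare a = 0; −1 → -1, wraps to 23 = x, carry into square.
Longitude square 0; −1 → -1, wraps to 9, carry into field.
Longitude field Q = 16; −1 → 15 = P.
The latitude characters are unchanged.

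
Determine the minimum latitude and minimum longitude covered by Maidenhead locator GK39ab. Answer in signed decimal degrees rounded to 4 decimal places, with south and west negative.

Field G=6, K=10: +6·20° lon, +10·10° lat → SW at lon -60°, lat 10°.
Square 3, 9: +3·2° lon, +9·1° lat → SW at lon -54°, lat 19°.
Subsquare a=0, b=1: +0·0.0833333° lon, +1·0.0416667° lat → SW at lon -54°, lat 19.0417°.
latitude 19.0417, longitude -54.0000.

19.0417, -54.0000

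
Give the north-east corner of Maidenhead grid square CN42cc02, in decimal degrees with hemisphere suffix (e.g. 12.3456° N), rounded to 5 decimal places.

42.09583° N, 131.82500° W

Field C=2, N=13: +2·20° lon, +13·10° lat → SW at lon -140°, lat 40°.
Square 4, 2: +4·2° lon, +2·1° lat → SW at lon -132°, lat 42°.
Subsquare c=2, c=2: +2·0.0833333° lon, +2·0.0416667° lat → SW at lon -131.833°, lat 42.0833°.
Extended square 0, 2: +0·0.00833333° lon, +2·0.00416667° lat → SW at lon -131.833°, lat 42.0917°.
Cell spans 0.00833333° lon × 0.00416667° lat. NE corner is SW corner plus one full cell.
latitude 42.09583° N, longitude 131.82500° W.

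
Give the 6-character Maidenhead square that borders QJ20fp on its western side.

QJ20ep

Longitude subsquare f = 5; −1 → 4 = e.
The latitude characters are unchanged.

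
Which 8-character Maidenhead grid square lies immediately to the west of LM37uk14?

Longitude extended square 1; −1 → 0.
The latitude characters are unchanged.

LM37uk04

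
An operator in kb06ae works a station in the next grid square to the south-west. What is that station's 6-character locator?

JB96xd

Longitude subsquare a = 0; −1 → -1, wraps to 23 = x, carry into square.
Longitude square 0; −1 → -1, wraps to 9, carry into field.
Longitude field K = 10; −1 → 9 = J.
Latitude subsquare e = 4; −1 → 3 = d.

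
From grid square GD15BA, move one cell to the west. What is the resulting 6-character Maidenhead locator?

GD15aa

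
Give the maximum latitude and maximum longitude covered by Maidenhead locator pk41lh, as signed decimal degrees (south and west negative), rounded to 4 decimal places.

11.3333, 129.0000

Field P=15, K=10: +15·20° lon, +10·10° lat → SW at lon 120°, lat 10°.
Square 4, 1: +4·2° lon, +1·1° lat → SW at lon 128°, lat 11°.
Subsquare l=11, h=7: +11·0.0833333° lon, +7·0.0416667° lat → SW at lon 128.917°, lat 11.2917°.
Cell spans 0.0833333° lon × 0.0416667° lat. NE corner is SW corner plus one full cell.
latitude 11.3333, longitude 129.0000.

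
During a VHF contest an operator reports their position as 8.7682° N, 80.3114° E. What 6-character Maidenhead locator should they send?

Shift to the Maidenhead origin (180°W, 90°S): lon 260.3114, lat 98.7682.
Field: lon ⌊260.3114/20⌋ = 13 → N; lat ⌊98.7682/10⌋ = 9 → J.
Square: lon ⌊0.3114/2⌋ = 0; lat ⌊8.7682/1⌋ = 8.
Subsquare: lon ⌊0.3114/0.0833333⌋ = 3 → d; lat ⌊0.7682/0.0416667⌋ = 18 → s.

NJ08ds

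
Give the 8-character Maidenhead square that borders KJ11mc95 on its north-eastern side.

Longitude extended square 9; +1 → 10, wraps to 0, carry into subsquare.
Longitude subsquare m = 12; +1 → 13 = n.
Latitude extended square 5; +1 → 6.

KJ11nc06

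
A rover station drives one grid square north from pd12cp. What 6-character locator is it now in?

PD12cq

Latitude subsquare p = 15; +1 → 16 = q.
The longitude characters are unchanged.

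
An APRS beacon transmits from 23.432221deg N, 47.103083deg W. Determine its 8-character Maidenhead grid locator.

Offset from 180°W / 90°S: lon 132.89692°, lat 113.43222°.
Field (20°×10°, letters A–R): lon ⌊132.89692/20⌋ = 6 → G; lat ⌊113.43222/10⌋ = 11 → L.
Square (2°×1°, digits 0–9): lon ⌊12.89692/2⌋ = 6; lat ⌊3.43222/1⌋ = 3.
Subsquare (5′×2.5′, letters a–x): lon ⌊0.89692/0.0833333⌋ = 10 → k; lat ⌊0.43222/0.0416667⌋ = 10 → k.
Extended square (30″×15″, digits 0–9): lon ⌊0.06358/0.00833333⌋ = 7; lat ⌊0.01555/0.00416667⌋ = 3.

GL63kk73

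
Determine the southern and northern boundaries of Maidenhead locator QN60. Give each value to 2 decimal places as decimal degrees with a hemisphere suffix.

Field Q=16, N=13: +16·20° lon, +13·10° lat → SW at lon 140°, lat 40°.
Square 6, 0: +6·2° lon, +0·1° lat → SW at lon 152°, lat 40°.
Cell spans 2° lon × 1° lat.
south 40.00° N, north 41.00° N.

40.00° N, 41.00° N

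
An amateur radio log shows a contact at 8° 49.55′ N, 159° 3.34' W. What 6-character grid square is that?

BJ08lt

Shift to the Maidenhead origin (180°W, 90°S): lon 20.9443, lat 98.8258.
Field (20°×10°, letters A–R): lon ⌊20.9443/20⌋ = 1 → B; lat ⌊98.8258/10⌋ = 9 → J.
Square (2°×1°, digits 0–9): lon ⌊0.9443/2⌋ = 0; lat ⌊8.8258/1⌋ = 8.
Subsquare (5′×2.5′, letters a–x): lon ⌊0.9443/0.0833333⌋ = 11 → l; lat ⌊0.8258/0.0416667⌋ = 19 → t.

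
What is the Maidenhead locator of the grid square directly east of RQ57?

RQ67

Longitude square 5; +1 → 6.
The latitude characters are unchanged.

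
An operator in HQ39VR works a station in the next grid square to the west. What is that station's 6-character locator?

HQ39ur

Longitude subsquare v = 21; −1 → 20 = u.
The latitude characters are unchanged.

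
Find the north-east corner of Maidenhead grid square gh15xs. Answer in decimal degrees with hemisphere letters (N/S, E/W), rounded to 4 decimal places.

14.2083° S, 56.0000° W

Field G=6, H=7: +6·20° lon, +7·10° lat → SW at lon -60°, lat -20°.
Square 1, 5: +1·2° lon, +5·1° lat → SW at lon -58°, lat -15°.
Subsquare x=23, s=18: +23·0.0833333° lon, +18·0.0416667° lat → SW at lon -56.0833°, lat -14.25°.
Cell spans 0.0833333° lon × 0.0416667° lat. NE corner is SW corner plus one full cell.
latitude 14.2083° S, longitude 56.0000° W.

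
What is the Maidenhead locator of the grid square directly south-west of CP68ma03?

Longitude extended square 0; −1 → -1, wraps to 9, carry into subsquare.
Longitude subsquare m = 12; −1 → 11 = l.
Latitude extended square 3; −1 → 2.

CP68la92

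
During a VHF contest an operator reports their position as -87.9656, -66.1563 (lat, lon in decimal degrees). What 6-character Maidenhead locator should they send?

Add 180° to longitude and 90° to latitude: 113.8437, 2.0344.
Field (20°×10°, letters A–R): lon ⌊113.8437/20⌋ = 5 → F; lat ⌊2.0344/10⌋ = 0 → A.
Square (2°×1°, digits 0–9): lon ⌊13.8437/2⌋ = 6; lat ⌊2.0344/1⌋ = 2.
Subsquare (5′×2.5′, letters a–x): lon ⌊1.8437/0.0833333⌋ = 22 → w; lat ⌊0.0344/0.0416667⌋ = 0 → a.

FA62wa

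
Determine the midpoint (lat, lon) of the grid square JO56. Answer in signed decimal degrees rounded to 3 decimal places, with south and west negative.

Field J=9, O=14: +9·20° lon, +14·10° lat → SW at lon 0°, lat 50°.
Square 5, 6: +5·2° lon, +6·1° lat → SW at lon 10°, lat 56°.
Cell spans 2° lon × 1° lat. Centre is SW corner plus half of each.
latitude 56.500, longitude 11.000.

56.500, 11.000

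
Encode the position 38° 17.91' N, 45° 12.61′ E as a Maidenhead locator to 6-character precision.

LM28oh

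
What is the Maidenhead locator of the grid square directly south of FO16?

FO15

Latitude square 6; −1 → 5.
The longitude characters are unchanged.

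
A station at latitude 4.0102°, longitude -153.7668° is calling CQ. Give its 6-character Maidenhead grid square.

Add 180° to longitude and 90° to latitude: 26.2332, 94.0102.
Field (20°×10°, letters A–R): lon ⌊26.2332/20⌋ = 1 → B; lat ⌊94.0102/10⌋ = 9 → J.
Square (2°×1°, digits 0–9): lon ⌊6.2332/2⌋ = 3; lat ⌊4.0102/1⌋ = 4.
Subsquare (5′×2.5′, letters a–x): lon ⌊0.2332/0.0833333⌋ = 2 → c; lat ⌊0.0102/0.0416667⌋ = 0 → a.

BJ34ca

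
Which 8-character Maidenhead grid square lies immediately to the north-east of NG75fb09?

Longitude extended square 0; +1 → 1.
Latitude extended square 9; +1 → 10, wraps to 0, carry into subsquare.
Latitude subsquare b = 1; +1 → 2 = c.

NG75fc10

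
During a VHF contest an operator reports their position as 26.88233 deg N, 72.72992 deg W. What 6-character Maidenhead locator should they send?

Shift to the Maidenhead origin (180°W, 90°S): lon 107.2701, lat 116.8823.
Field: 107.2701/20 → 5 → F, 116.8823/10 → 11 → L; chars FL.
Square: 7.2701/2 → 3, 6.8823/1 → 6; chars 36.
Subsquare: 1.2701/0.0833333 → 15 → p, 0.8823/0.0416667 → 21 → v; chars pv.

FL36pv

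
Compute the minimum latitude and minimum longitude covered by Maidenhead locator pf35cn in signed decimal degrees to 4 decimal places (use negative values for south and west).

-34.4583, 126.1667

Field P=15, F=5: +15·20° lon, +5·10° lat → SW at lon 120°, lat -40°.
Square 3, 5: +3·2° lon, +5·1° lat → SW at lon 126°, lat -35°.
Subsquare c=2, n=13: +2·0.0833333° lon, +13·0.0416667° lat → SW at lon 126.167°, lat -34.4583°.
latitude -34.4583, longitude 126.1667.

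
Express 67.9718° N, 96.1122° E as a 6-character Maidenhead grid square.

NP87bx

Offset from 180°W / 90°S: lon 276.1122°, lat 157.9718°.
Field (20°×10°, letters A–R): lon ⌊276.1122/20⌋ = 13 → N; lat ⌊157.9718/10⌋ = 15 → P.
Square (2°×1°, digits 0–9): lon ⌊16.1122/2⌋ = 8; lat ⌊7.9718/1⌋ = 7.
Subsquare (5′×2.5′, letters a–x): lon ⌊0.1122/0.0833333⌋ = 1 → b; lat ⌊0.9718/0.0416667⌋ = 23 → x.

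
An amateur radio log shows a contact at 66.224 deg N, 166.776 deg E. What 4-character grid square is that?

RP36

Shift to the Maidenhead origin (180°W, 90°S): lon 346.78, lat 156.22.
Field: 346.78/20 → 17 → R, 156.22/10 → 15 → P; chars RP.
Square: 6.78/2 → 3, 6.22/1 → 6; chars 36.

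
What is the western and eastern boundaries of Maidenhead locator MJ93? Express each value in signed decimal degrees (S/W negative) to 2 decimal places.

78.00, 80.00

Field M=12, J=9: +12·20° lon, +9·10° lat → SW at lon 60°, lat 0°.
Square 9, 3: +9·2° lon, +3·1° lat → SW at lon 78°, lat 3°.
Cell spans 2° lon × 1° lat.
west 78.00, east 80.00.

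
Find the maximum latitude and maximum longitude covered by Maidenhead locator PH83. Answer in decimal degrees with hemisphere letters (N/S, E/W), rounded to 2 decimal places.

16.00° S, 138.00° E

Field P=15, H=7: +15·20° lon, +7·10° lat → SW at lon 120°, lat -20°.
Square 8, 3: +8·2° lon, +3·1° lat → SW at lon 136°, lat -17°.
Cell spans 2° lon × 1° lat. NE corner is SW corner plus one full cell.
latitude 16.00° S, longitude 138.00° E.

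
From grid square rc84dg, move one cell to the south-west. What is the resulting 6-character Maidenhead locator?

RC84cf

Longitude subsquare d = 3; −1 → 2 = c.
Latitude subsquare g = 6; −1 → 5 = f.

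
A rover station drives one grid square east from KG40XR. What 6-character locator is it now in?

KG50ar

Longitude subsquare x = 23; +1 → 24, wraps to 0 = a, carry into square.
Longitude square 4; +1 → 5.
The latitude characters are unchanged.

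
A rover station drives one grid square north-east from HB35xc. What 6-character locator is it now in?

HB45ad

Longitude subsquare x = 23; +1 → 24, wraps to 0 = a, carry into square.
Longitude square 3; +1 → 4.
Latitude subsquare c = 2; +1 → 3 = d.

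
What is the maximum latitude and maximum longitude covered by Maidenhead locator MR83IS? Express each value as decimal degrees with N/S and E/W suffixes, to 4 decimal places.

Field M=12, R=17: +12·20° lon, +17·10° lat → SW at lon 60°, lat 80°.
Square 8, 3: +8·2° lon, +3·1° lat → SW at lon 76°, lat 83°.
Subsquare i=8, s=18: +8·0.0833333° lon, +18·0.0416667° lat → SW at lon 76.6667°, lat 83.75°.
Cell spans 0.0833333° lon × 0.0416667° lat. NE corner is SW corner plus one full cell.
latitude 83.7917° N, longitude 76.7500° E.

83.7917° N, 76.7500° E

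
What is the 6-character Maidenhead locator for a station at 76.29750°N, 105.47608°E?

Add 180° to longitude and 90° to latitude: 285.4761, 166.2975.
Field (20°×10°, letters A–R): 285.4761/20 → 14 → O, 166.2975/10 → 16 → Q; chars OQ.
Square (2°×1°, digits 0–9): 5.4761/2 → 2, 6.2975/1 → 6; chars 26.
Subsquare (5′×2.5′, letters a–x): 1.4761/0.0833333 → 17 → r, 0.2975/0.0416667 → 7 → h; chars rh.

OQ26rh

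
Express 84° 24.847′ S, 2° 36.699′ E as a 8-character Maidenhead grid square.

JA15ho30

Shift to the Maidenhead origin (180°W, 90°S): lon 182.61165, lat 5.58588.
Field: lon ⌊182.61165/20⌋ = 9 → J; lat ⌊5.58588/10⌋ = 0 → A.
Square: lon ⌊2.61165/2⌋ = 1; lat ⌊5.58588/1⌋ = 5.
Subsquare: lon ⌊0.61165/0.0833333⌋ = 7 → h; lat ⌊0.58588/0.0416667⌋ = 14 → o.
Extended square: lon ⌊0.02832/0.00833333⌋ = 3; lat ⌊0.00255/0.00416667⌋ = 0.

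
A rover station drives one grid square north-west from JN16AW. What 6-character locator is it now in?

JN06xx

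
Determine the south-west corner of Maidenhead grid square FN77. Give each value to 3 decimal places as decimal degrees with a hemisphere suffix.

47.000° N, 66.000° W

Field F=5, N=13: +5·20° lon, +13·10° lat → SW at lon -80°, lat 40°.
Square 7, 7: +7·2° lon, +7·1° lat → SW at lon -66°, lat 47°.
latitude 47.000° N, longitude 66.000° W.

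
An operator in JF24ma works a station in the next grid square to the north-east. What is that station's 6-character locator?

Longitude subsquare m = 12; +1 → 13 = n.
Latitude subsquare a = 0; +1 → 1 = b.

JF24nb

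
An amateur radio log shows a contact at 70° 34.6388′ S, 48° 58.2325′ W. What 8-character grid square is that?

Shift to the Maidenhead origin (180°W, 90°S): lon 131.02946, lat 19.42269.
Field (20°×10°, letters A–R): 131.02946/20 → 6 → G, 19.42269/10 → 1 → B; chars GB.
Square (2°×1°, digits 0–9): 11.02946/2 → 5, 9.42269/1 → 9; chars 59.
Subsquare (5′×2.5′, letters a–x): 1.02946/0.0833333 → 12 → m, 0.42269/0.0416667 → 10 → k; chars mk.
Extended square (30″×15″, digits 0–9): 0.02946/0.00833333 → 3, 0.00602/0.00416667 → 1; chars 31.

GB59mk31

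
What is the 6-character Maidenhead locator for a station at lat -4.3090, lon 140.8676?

Offset from 180°W / 90°S: lon 320.8676°, lat 85.6910°.
Field (20°×10°, letters A–R): lon ⌊320.8676/20⌋ = 16 → Q; lat ⌊85.6910/10⌋ = 8 → I.
Square (2°×1°, digits 0–9): lon ⌊0.8676/2⌋ = 0; lat ⌊5.6910/1⌋ = 5.
Subsquare (5′×2.5′, letters a–x): lon ⌊0.8676/0.0833333⌋ = 10 → k; lat ⌊0.6910/0.0416667⌋ = 16 → q.

QI05kq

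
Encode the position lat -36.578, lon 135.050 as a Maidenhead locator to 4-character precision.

Shift to the Maidenhead origin (180°W, 90°S): lon 315.05, lat 53.42.
Field: 315.05/20 → 15 → P, 53.42/10 → 5 → F; chars PF.
Square: 15.05/2 → 7, 3.42/1 → 3; chars 73.

PF73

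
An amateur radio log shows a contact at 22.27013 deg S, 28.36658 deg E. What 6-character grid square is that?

KG47er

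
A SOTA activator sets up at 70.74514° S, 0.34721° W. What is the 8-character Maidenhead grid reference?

IB99tg81

Shift to the Maidenhead origin (180°W, 90°S): lon 179.65279, lat 19.25486.
Field: 179.65279/20 → 8 → I, 19.25486/10 → 1 → B; chars IB.
Square: 19.65279/2 → 9, 9.25486/1 → 9; chars 99.
Subsquare: 1.65279/0.0833333 → 19 → t, 0.25486/0.0416667 → 6 → g; chars tg.
Extended square: 0.06946/0.00833333 → 8, 0.00486/0.00416667 → 1; chars 81.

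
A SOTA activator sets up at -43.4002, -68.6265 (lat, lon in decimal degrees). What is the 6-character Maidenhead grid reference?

FE56qo

Offset from 180°W / 90°S: lon 111.3735°, lat 46.5998°.
Field: 111.3735/20 → 5 → F, 46.5998/10 → 4 → E; chars FE.
Square: 11.3735/2 → 5, 6.5998/1 → 6; chars 56.
Subsquare: 1.3735/0.0833333 → 16 → q, 0.5998/0.0416667 → 14 → o; chars qo.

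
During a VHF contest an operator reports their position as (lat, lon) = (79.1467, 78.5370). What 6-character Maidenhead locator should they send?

Offset from 180°W / 90°S: lon 258.5370°, lat 169.1467°.
Field (20°×10°, letters A–R): 258.5370/20 → 12 → M, 169.1467/10 → 16 → Q; chars MQ.
Square (2°×1°, digits 0–9): 18.5370/2 → 9, 9.1467/1 → 9; chars 99.
Subsquare (5′×2.5′, letters a–x): 0.5370/0.0833333 → 6 → g, 0.1467/0.0416667 → 3 → d; chars gd.

MQ99gd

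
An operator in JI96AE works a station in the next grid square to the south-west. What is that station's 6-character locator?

JI86xd

Longitude subsquare a = 0; −1 → -1, wraps to 23 = x, carry into square.
Longitude square 9; −1 → 8.
Latitude subsquare e = 4; −1 → 3 = d.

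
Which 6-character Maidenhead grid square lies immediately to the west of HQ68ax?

HQ58xx

Longitude subsquare a = 0; −1 → -1, wraps to 23 = x, carry into square.
Longitude square 6; −1 → 5.
The latitude characters are unchanged.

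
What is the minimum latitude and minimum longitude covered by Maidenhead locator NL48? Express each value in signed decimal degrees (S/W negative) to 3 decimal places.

28.000, 88.000

Field N=13, L=11: +13·20° lon, +11·10° lat → SW at lon 80°, lat 20°.
Square 4, 8: +4·2° lon, +8·1° lat → SW at lon 88°, lat 28°.
latitude 28.000, longitude 88.000.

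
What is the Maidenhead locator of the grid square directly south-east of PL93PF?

PL93qe

Longitude subsquare p = 15; +1 → 16 = q.
Latitude subsquare f = 5; −1 → 4 = e.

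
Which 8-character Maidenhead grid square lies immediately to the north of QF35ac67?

QF35ac68

Latitude extended square 7; +1 → 8.
The longitude characters are unchanged.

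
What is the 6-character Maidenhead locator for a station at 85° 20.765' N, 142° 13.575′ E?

QR15ci

Add 180° to longitude and 90° to latitude: 322.2262, 175.3461.
Field: lon ⌊322.2262/20⌋ = 16 → Q; lat ⌊175.3461/10⌋ = 17 → R.
Square: lon ⌊2.2262/2⌋ = 1; lat ⌊5.3461/1⌋ = 5.
Subsquare: lon ⌊0.2262/0.0833333⌋ = 2 → c; lat ⌊0.3461/0.0416667⌋ = 8 → i.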